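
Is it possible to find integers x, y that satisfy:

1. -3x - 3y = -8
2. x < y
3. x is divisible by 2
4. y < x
No

Even the single constraint (-3x - 3y = -8) is infeasible over the integers.

  - -3x - 3y = -8: every term on the left is divisible by 3, so the LHS ≡ 0 (mod 3), but the RHS -8 is not — no integer solution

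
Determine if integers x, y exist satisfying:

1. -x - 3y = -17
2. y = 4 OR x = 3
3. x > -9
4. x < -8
No

A contradictory subset is {x > -9, x < -8}. No integer assignment can satisfy these jointly:

  - x > -9: bounds one variable relative to a constant
  - x < -8: bounds one variable relative to a constant

Direct contradiction: the bounds on x require x ≥ -8 and x ≤ -9 simultaneously, which is empty.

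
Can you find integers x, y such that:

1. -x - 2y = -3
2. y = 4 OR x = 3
Yes

Take x = 3, y = 0. Substituting into each constraint:
  (1) (-3) - 2(0) = -3 ✓
  (2) x = 3, target 3 ✓ (second branch holds)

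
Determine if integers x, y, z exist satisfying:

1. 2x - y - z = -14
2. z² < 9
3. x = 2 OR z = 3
Yes

Take x = 2, y = 16, z = 2. Substituting into each constraint:
  (1) 2(2) + (-16) + (-2) = -14 ✓
  (2) z² = (2)² = 4, and 4 < 9 ✓
  (3) x = 2, target 2 ✓ (first branch holds)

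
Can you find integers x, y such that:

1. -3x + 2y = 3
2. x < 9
Yes

Take x = 1, y = 3. Substituting into each constraint:
  (1) -3(1) + 2(3) = 3 ✓
  (2) 1 < 9 ✓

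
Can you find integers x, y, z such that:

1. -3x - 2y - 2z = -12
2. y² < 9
Yes

Take x = 4, y = 0, z = 0. Substituting into each constraint:
  (1) -3(4) - 2(0) - 2(0) = -12 ✓
  (2) y² = (0)² = 0, and 0 < 9 ✓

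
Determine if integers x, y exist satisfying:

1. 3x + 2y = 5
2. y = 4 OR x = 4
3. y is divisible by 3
No

The full constraint system is jointly infeasible over the integers. Each constraint and what it forces:

  - 3x + 2y = 5: is a linear equation tying the variables together
  - y = 4 OR x = 4: forces a choice: either y = 4 or x = 4
  - y is divisible by 3: restricts y to multiples of 3

Modular obstruction: writing y = 3y', every remaining term of the linear equation is divisible by 3, so the left side is ≡ 0 (mod 3); but the right side 5 ≡ 2 (mod 3). No integers can satisfy it.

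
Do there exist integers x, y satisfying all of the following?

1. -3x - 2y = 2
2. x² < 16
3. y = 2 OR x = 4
Yes

Take x = -2, y = 2. Substituting into each constraint:
  (1) -3(-2) - 2(2) = 2 ✓
  (2) x² = (-2)² = 4, and 4 < 16 ✓
  (3) y = 2, target 2 ✓ (first branch holds)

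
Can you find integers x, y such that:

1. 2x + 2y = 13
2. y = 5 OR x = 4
No

Even the single constraint (2x + 2y = 13) is infeasible over the integers.

  - 2x + 2y = 13: every term on the left is divisible by 2, so the LHS ≡ 0 (mod 2), but the RHS 13 is not — no integer solution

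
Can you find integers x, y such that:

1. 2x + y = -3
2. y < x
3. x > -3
Yes

Take x = 0, y = -3. Substituting into each constraint:
  (1) 2(0) + (-3) = -3 ✓
  (2) -3 < 0 ✓
  (3) 0 > -3 ✓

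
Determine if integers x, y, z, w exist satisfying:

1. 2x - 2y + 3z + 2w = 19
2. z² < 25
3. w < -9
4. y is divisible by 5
Yes

Take x = -2, y = -20, z = 1, w = -10. Substituting into each constraint:
  (1) 2(-2) - 2(-20) + 3(1) + 2(-10) = 19 ✓
  (2) z² = (1)² = 1, and 1 < 25 ✓
  (3) -10 < -9 ✓
  (4) -20 = 5 × -4, remainder 0 ✓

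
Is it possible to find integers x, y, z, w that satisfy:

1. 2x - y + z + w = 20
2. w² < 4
Yes

Take x = 0, y = -20, z = 0, w = 0. Substituting into each constraint:
  (1) 2(0) + 20 + 0 + 0 = 20 ✓
  (2) w² = (0)² = 0, and 0 < 4 ✓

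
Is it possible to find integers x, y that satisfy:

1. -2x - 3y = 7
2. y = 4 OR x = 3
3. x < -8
No

The full constraint system is jointly infeasible over the integers. Each constraint and what it forces:

  - -2x - 3y = 7: is a linear equation tying the variables together
  - y = 4 OR x = 3: forces a choice: either y = 4 or x = 3
  - x < -8: bounds one variable relative to a constant

Split on the disjunction (y = 4 OR x = 3):
  • If y = 4: with y = 4, every remaining term of the linear equation is divisible by 2, so the left side is ≡ 0 (mod 2); but the right side 19 ≡ 1 (mod 2). No integers can satisfy it.
  • If x = 3: this contradicts the bound x ≤ -9.
Both branches are infeasible, so the system has no integer solution.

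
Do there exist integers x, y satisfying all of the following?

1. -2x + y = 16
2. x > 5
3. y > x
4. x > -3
Yes

Take x = 6, y = 28. Substituting into each constraint:
  (1) -2(6) + 28 = 16 ✓
  (2) 6 > 5 ✓
  (3) 28 > 6 ✓
  (4) 6 > -3 ✓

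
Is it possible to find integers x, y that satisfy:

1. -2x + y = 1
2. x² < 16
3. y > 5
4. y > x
Yes

Take x = 3, y = 7. Substituting into each constraint:
  (1) -2(3) + 7 = 1 ✓
  (2) x² = (3)² = 9, and 9 < 16 ✓
  (3) 7 > 5 ✓
  (4) 7 > 3 ✓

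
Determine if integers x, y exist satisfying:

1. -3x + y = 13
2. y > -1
Yes

Take x = 0, y = 13. Substituting into each constraint:
  (1) -3(0) + 13 = 13 ✓
  (2) 13 > -1 ✓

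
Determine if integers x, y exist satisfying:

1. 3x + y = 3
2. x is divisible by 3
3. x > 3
Yes

Take x = 6, y = -15. Substituting into each constraint:
  (1) 3(6) + (-15) = 3 ✓
  (2) 6 = 3 × 2, remainder 0 ✓
  (3) 6 > 3 ✓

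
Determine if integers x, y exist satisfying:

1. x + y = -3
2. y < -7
Yes

Take x = 5, y = -8. Substituting into each constraint:
  (1) 5 + (-8) = -3 ✓
  (2) -8 < -7 ✓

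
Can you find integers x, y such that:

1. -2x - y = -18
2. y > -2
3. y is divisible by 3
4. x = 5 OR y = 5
No

A contradictory subset is {-2x - y = -18, y is divisible by 3, x = 5 OR y = 5}. No integer assignment can satisfy these jointly:

  - -2x - y = -18: is a linear equation tying the variables together
  - y is divisible by 3: restricts y to multiples of 3
  - x = 5 OR y = 5: forces a choice: either x = 5 or y = 5

Split on the disjunction (x = 5 OR y = 5):
  • If x = 5: with x = 5, writing y = 3y', every remaining term of the linear equation is divisible by 3, so the left side is ≡ 0 (mod 3); but the right side -8 ≡ 1 (mod 3). No integers can satisfy it.
  • If y = 5: this contradicts the divisibility constraint — 5 is not a multiple of 3.
Both branches are infeasible, so the system has no integer solution.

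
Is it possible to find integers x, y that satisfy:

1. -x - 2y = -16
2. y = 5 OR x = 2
Yes

Take x = 2, y = 7. Substituting into each constraint:
  (1) (-2) - 2(7) = -16 ✓
  (2) x = 2, target 2 ✓ (second branch holds)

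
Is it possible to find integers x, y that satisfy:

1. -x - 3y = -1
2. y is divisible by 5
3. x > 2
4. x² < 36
No

The full constraint system is jointly infeasible over the integers. Each constraint and what it forces:

  - -x - 3y = -1: is a linear equation tying the variables together
  - y is divisible by 5: restricts y to multiples of 5
  - x > 2: bounds one variable relative to a constant
  - x² < 36: restricts x to |x| ≤ 5

The bounds confine x to {3, 4, 5}. For each value, substitute into the equation:
  • x = 3: the equation gives -3y = 2, so y would not be an integer.
  • x = 4: the equation forces y = -1, but 5 does not divide -1.
  • x = 5: the equation gives -3y = 4, so y would not be an integer.
Every case fails, so no integer solution exists.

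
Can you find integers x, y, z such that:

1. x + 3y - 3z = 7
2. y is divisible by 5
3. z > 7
Yes

Take x = 31, y = 0, z = 8. Substituting into each constraint:
  (1) 31 + 3(0) - 3(8) = 7 ✓
  (2) 0 = 5 × 0, remainder 0 ✓
  (3) 8 > 7 ✓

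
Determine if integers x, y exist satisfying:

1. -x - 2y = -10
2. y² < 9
Yes

Take x = 10, y = 0. Substituting into each constraint:
  (1) (-10) - 2(0) = -10 ✓
  (2) y² = (0)² = 0, and 0 < 9 ✓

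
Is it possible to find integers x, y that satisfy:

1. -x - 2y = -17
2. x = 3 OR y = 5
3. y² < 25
No

The full constraint system is jointly infeasible over the integers. Each constraint and what it forces:

  - -x - 2y = -17: is a linear equation tying the variables together
  - x = 3 OR y = 5: forces a choice: either x = 3 or y = 5
  - y² < 25: restricts y to |y| ≤ 4

Split on the disjunction (x = 3 OR y = 5):
  • If x = 3: the equation forces y = 7, but y² < 25 requires |y| ≤ 4.
  • If y = 5: this contradicts y² < 25, which requires |y| ≤ 4.
Both branches are infeasible, so the system has no integer solution.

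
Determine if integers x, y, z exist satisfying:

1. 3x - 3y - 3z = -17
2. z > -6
No

Even the single constraint (3x - 3y - 3z = -17) is infeasible over the integers.

  - 3x - 3y - 3z = -17: every term on the left is divisible by 3, so the LHS ≡ 0 (mod 3), but the RHS -17 is not — no integer solution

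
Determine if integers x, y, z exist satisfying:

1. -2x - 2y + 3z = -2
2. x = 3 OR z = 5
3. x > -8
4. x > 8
No

A contradictory subset is {-2x - 2y + 3z = -2, x = 3 OR z = 5, x > 8}. No integer assignment can satisfy these jointly:

  - -2x - 2y + 3z = -2: is a linear equation tying the variables together
  - x = 3 OR z = 5: forces a choice: either x = 3 or z = 5
  - x > 8: bounds one variable relative to a constant

Split on the disjunction (x = 3 OR z = 5):
  • If x = 3: this contradicts the bound x ≥ 9.
  • If z = 5: with z = 5, every remaining term of the linear equation is divisible by 2, so the left side is ≡ 0 (mod 2); but the right side -17 ≡ 1 (mod 2). No integers can satisfy it.
Both branches are infeasible, so the system has no integer solution.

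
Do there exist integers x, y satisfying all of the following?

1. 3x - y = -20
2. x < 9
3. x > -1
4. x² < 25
Yes

Take x = 0, y = 20. Substituting into each constraint:
  (1) 3(0) + (-20) = -20 ✓
  (2) 0 < 9 ✓
  (3) 0 > -1 ✓
  (4) x² = (0)² = 0, and 0 < 25 ✓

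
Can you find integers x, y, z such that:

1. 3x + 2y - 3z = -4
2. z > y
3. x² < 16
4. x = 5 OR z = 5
Yes

Take x = 3, y = 1, z = 5. Substituting into each constraint:
  (1) 3(3) + 2(1) - 3(5) = -4 ✓
  (2) 5 > 1 ✓
  (3) x² = (3)² = 9, and 9 < 16 ✓
  (4) z = 5, target 5 ✓ (second branch holds)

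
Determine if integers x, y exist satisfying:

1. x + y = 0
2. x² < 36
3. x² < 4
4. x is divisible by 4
Yes

Take x = 0, y = 0. Substituting into each constraint:
  (1) 0 + 0 = 0 ✓
  (2) x² = (0)² = 0, and 0 < 36 ✓
  (3) x² = (0)² = 0, and 0 < 4 ✓
  (4) 0 = 4 × 0, remainder 0 ✓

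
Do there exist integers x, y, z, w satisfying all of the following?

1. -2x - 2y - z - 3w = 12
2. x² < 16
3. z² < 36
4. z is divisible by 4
Yes

Take x = 0, y = -6, z = 0, w = 0. Substituting into each constraint:
  (1) -2(0) - 2(-6) + 0 - 3(0) = 12 ✓
  (2) x² = (0)² = 0, and 0 < 16 ✓
  (3) z² = (0)² = 0, and 0 < 36 ✓
  (4) 0 = 4 × 0, remainder 0 ✓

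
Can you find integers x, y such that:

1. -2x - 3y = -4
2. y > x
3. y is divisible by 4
Yes

Take x = -4, y = 4. Substituting into each constraint:
  (1) -2(-4) - 3(4) = -4 ✓
  (2) 4 > -4 ✓
  (3) 4 = 4 × 1, remainder 0 ✓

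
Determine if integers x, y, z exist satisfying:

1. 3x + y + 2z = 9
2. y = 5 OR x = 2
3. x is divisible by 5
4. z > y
Yes

Take x = -10, y = 5, z = 17. Substituting into each constraint:
  (1) 3(-10) + 5 + 2(17) = 9 ✓
  (2) y = 5, target 5 ✓ (first branch holds)
  (3) -10 = 5 × -2, remainder 0 ✓
  (4) 17 > 5 ✓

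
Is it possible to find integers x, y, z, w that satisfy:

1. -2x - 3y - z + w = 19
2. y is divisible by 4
Yes

Take x = 0, y = 0, z = 0, w = 19. Substituting into each constraint:
  (1) -2(0) - 3(0) + 0 + 19 = 19 ✓
  (2) 0 = 4 × 0, remainder 0 ✓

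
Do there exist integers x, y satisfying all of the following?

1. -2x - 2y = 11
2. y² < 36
No

Even the single constraint (-2x - 2y = 11) is infeasible over the integers.

  - -2x - 2y = 11: every term on the left is divisible by 2, so the LHS ≡ 0 (mod 2), but the RHS 11 is not — no integer solution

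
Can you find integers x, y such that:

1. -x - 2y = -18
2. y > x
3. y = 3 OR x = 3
No

The full constraint system is jointly infeasible over the integers. Each constraint and what it forces:

  - -x - 2y = -18: is a linear equation tying the variables together
  - y > x: bounds one variable relative to another variable
  - y = 3 OR x = 3: forces a choice: either y = 3 or x = 3

Split on the disjunction (y = 3 OR x = 3):
  • If y = 3: the equation forces x = 12, giving (y, x) = (3, 12), which violates y > x.
  • If x = 3: with x = 3, every remaining term of the linear equation is divisible by 2, so the left side is ≡ 0 (mod 2); but the right side -15 ≡ 1 (mod 2). No integers can satisfy it.
Both branches are infeasible, so the system has no integer solution.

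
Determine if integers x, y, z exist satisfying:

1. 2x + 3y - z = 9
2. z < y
Yes

Take x = 3, y = 1, z = 0. Substituting into each constraint:
  (1) 2(3) + 3(1) + 0 = 9 ✓
  (2) 0 < 1 ✓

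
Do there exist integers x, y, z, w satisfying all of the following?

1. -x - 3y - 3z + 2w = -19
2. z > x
Yes

Take x = -1, y = 0, z = 0, w = -10. Substituting into each constraint:
  (1) 1 - 3(0) - 3(0) + 2(-10) = -19 ✓
  (2) 0 > -1 ✓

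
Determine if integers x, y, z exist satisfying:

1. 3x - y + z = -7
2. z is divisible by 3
Yes

Take x = 0, y = 7, z = 0. Substituting into each constraint:
  (1) 3(0) + (-7) + 0 = -7 ✓
  (2) 0 = 3 × 0, remainder 0 ✓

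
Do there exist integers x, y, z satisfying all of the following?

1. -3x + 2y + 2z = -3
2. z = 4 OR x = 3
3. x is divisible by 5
Yes

Take x = 5, y = 2, z = 4. Substituting into each constraint:
  (1) -3(5) + 2(2) + 2(4) = -3 ✓
  (2) z = 4, target 4 ✓ (first branch holds)
  (3) 5 = 5 × 1, remainder 0 ✓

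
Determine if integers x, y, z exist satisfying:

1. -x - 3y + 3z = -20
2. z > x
Yes

Take x = 2, y = 9, z = 3. Substituting into each constraint:
  (1) (-2) - 3(9) + 3(3) = -20 ✓
  (2) 3 > 2 ✓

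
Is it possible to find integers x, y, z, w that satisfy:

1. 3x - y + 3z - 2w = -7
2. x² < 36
Yes

Take x = 0, y = 0, z = -1, w = 2. Substituting into each constraint:
  (1) 3(0) + 0 + 3(-1) - 2(2) = -7 ✓
  (2) x² = (0)² = 0, and 0 < 36 ✓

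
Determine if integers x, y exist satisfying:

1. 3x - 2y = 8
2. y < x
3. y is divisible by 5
Yes

Take x = 6, y = 5. Substituting into each constraint:
  (1) 3(6) - 2(5) = 8 ✓
  (2) 5 < 6 ✓
  (3) 5 = 5 × 1, remainder 0 ✓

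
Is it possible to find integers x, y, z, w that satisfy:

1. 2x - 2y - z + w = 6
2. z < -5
Yes

Take x = 0, y = 0, z = -6, w = 0. Substituting into each constraint:
  (1) 2(0) - 2(0) + 6 + 0 = 6 ✓
  (2) -6 < -5 ✓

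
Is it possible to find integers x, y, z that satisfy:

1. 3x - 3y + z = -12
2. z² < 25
Yes

Take x = 0, y = 4, z = 0. Substituting into each constraint:
  (1) 3(0) - 3(4) + 0 = -12 ✓
  (2) z² = (0)² = 0, and 0 < 25 ✓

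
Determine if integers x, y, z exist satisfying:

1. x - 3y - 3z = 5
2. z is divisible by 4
Yes

Take x = 2, y = -1, z = 0. Substituting into each constraint:
  (1) 2 - 3(-1) - 3(0) = 5 ✓
  (2) 0 = 4 × 0, remainder 0 ✓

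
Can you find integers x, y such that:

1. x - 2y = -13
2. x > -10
Yes

Take x = -9, y = 2. Substituting into each constraint:
  (1) (-9) - 2(2) = -13 ✓
  (2) -9 > -10 ✓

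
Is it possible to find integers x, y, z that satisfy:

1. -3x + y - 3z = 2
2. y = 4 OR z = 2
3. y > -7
Yes

Take x = -1, y = 5, z = 2. Substituting into each constraint:
  (1) -3(-1) + 5 - 3(2) = 2 ✓
  (2) z = 2, target 2 ✓ (second branch holds)
  (3) 5 > -7 ✓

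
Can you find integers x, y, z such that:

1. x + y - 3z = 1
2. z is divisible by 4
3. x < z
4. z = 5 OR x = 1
Yes

Take x = 1, y = 24, z = 8. Substituting into each constraint:
  (1) 1 + 24 - 3(8) = 1 ✓
  (2) 8 = 4 × 2, remainder 0 ✓
  (3) 1 < 8 ✓
  (4) x = 1, target 1 ✓ (second branch holds)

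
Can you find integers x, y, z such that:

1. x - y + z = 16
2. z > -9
Yes

Take x = 0, y = 0, z = 16. Substituting into each constraint:
  (1) 0 + 0 + 16 = 16 ✓
  (2) 16 > -9 ✓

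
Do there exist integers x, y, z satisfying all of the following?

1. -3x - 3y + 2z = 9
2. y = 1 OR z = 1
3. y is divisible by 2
No

The full constraint system is jointly infeasible over the integers. Each constraint and what it forces:

  - -3x - 3y + 2z = 9: is a linear equation tying the variables together
  - y = 1 OR z = 1: forces a choice: either y = 1 or z = 1
  - y is divisible by 2: restricts y to multiples of 2

Split on the disjunction (y = 1 OR z = 1):
  • If y = 1: this contradicts the divisibility constraint — 1 is not a multiple of 2.
  • If z = 1: with z = 1, writing y = 2y', every remaining term of the linear equation is divisible by 3, so the left side is ≡ 0 (mod 3); but the right side 7 ≡ 1 (mod 3). No integers can satisfy it.
Both branches are infeasible, so the system has no integer solution.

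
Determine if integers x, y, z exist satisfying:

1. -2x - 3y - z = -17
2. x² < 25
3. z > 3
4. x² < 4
Yes

Take x = 0, y = 0, z = 17. Substituting into each constraint:
  (1) -2(0) - 3(0) + (-17) = -17 ✓
  (2) x² = (0)² = 0, and 0 < 25 ✓
  (3) 17 > 3 ✓
  (4) x² = (0)² = 0, and 0 < 4 ✓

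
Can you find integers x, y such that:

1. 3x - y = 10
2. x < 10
Yes

Take x = 4, y = 2. Substituting into each constraint:
  (1) 3(4) + (-2) = 10 ✓
  (2) 4 < 10 ✓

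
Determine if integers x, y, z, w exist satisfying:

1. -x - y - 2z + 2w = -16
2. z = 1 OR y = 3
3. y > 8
Yes

Take x = 0, y = 14, z = 1, w = 0. Substituting into each constraint:
  (1) 0 + (-14) - 2(1) + 2(0) = -16 ✓
  (2) z = 1, target 1 ✓ (first branch holds)
  (3) 14 > 8 ✓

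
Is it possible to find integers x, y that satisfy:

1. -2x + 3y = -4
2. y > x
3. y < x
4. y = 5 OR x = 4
No

A contradictory subset is {y > x, y < x}. No integer assignment can satisfy these jointly:

  - y > x: bounds one variable relative to another variable
  - y < x: bounds one variable relative to another variable

Direct contradiction: y > x and x > y cannot both hold.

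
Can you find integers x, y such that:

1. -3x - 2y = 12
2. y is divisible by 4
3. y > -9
Yes

Take x = -4, y = 0. Substituting into each constraint:
  (1) -3(-4) - 2(0) = 12 ✓
  (2) 0 = 4 × 0, remainder 0 ✓
  (3) 0 > -9 ✓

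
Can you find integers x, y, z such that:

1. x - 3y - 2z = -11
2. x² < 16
Yes

Take x = 0, y = 1, z = 4. Substituting into each constraint:
  (1) 0 - 3(1) - 2(4) = -11 ✓
  (2) x² = (0)² = 0, and 0 < 16 ✓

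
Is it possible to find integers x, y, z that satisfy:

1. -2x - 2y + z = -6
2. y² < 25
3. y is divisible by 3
Yes

Take x = 3, y = 0, z = 0. Substituting into each constraint:
  (1) -2(3) - 2(0) + 0 = -6 ✓
  (2) y² = (0)² = 0, and 0 < 25 ✓
  (3) 0 = 3 × 0, remainder 0 ✓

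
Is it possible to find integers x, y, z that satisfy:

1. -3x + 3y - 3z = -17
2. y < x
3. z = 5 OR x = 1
No

Even the single constraint (-3x + 3y - 3z = -17) is infeasible over the integers.

  - -3x + 3y - 3z = -17: every term on the left is divisible by 3, so the LHS ≡ 0 (mod 3), but the RHS -17 is not — no integer solution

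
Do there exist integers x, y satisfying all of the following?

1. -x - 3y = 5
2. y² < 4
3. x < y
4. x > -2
No

A contradictory subset is {-x - 3y = 5, x < y, x > -2}. No integer assignment can satisfy these jointly:

  - -x - 3y = 5: is a linear equation tying the variables together
  - x < y: bounds one variable relative to another variable
  - x > -2: bounds one variable relative to a constant

Propagating the comparison: y > x and x ≥ -1 give y ≥ 0. Range argument: with x ∈ [-1, ∞], y ∈ [0, ∞], the left side of the equation is at most 1, but the right side is 5 > 1. No integer solution exists.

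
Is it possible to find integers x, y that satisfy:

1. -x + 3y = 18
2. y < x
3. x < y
No

A contradictory subset is {y < x, x < y}. No integer assignment can satisfy these jointly:

  - y < x: bounds one variable relative to another variable
  - x < y: bounds one variable relative to another variable

Direct contradiction: x > y and y > x cannot both hold.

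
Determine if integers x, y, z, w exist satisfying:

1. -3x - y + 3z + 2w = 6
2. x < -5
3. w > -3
Yes

Take x = -6, y = 8, z = 0, w = -2. Substituting into each constraint:
  (1) -3(-6) + (-8) + 3(0) + 2(-2) = 6 ✓
  (2) -6 < -5 ✓
  (3) -2 > -3 ✓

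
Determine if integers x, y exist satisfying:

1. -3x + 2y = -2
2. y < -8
Yes

Take x = -6, y = -10. Substituting into each constraint:
  (1) -3(-6) + 2(-10) = -2 ✓
  (2) -10 < -8 ✓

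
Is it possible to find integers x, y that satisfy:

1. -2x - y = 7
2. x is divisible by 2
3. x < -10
Yes

Take x = -12, y = 17. Substituting into each constraint:
  (1) -2(-12) + (-17) = 7 ✓
  (2) -12 = 2 × -6, remainder 0 ✓
  (3) -12 < -10 ✓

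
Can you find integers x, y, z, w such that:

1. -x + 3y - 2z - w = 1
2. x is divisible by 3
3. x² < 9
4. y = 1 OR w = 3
Yes

Take x = 0, y = 1, z = 1, w = 0. Substituting into each constraint:
  (1) 0 + 3(1) - 2(1) + 0 = 1 ✓
  (2) 0 = 3 × 0, remainder 0 ✓
  (3) x² = (0)² = 0, and 0 < 9 ✓
  (4) y = 1, target 1 ✓ (first branch holds)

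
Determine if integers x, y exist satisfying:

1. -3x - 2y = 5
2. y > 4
Yes

Take x = -5, y = 5. Substituting into each constraint:
  (1) -3(-5) - 2(5) = 5 ✓
  (2) 5 > 4 ✓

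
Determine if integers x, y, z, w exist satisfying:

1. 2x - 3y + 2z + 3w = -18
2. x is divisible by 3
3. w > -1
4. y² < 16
Yes

Take x = 0, y = 2, z = -6, w = 0. Substituting into each constraint:
  (1) 2(0) - 3(2) + 2(-6) + 3(0) = -18 ✓
  (2) 0 = 3 × 0, remainder 0 ✓
  (3) 0 > -1 ✓
  (4) y² = (2)² = 4, and 4 < 16 ✓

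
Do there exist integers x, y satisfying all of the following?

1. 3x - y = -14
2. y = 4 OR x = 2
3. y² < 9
No

The full constraint system is jointly infeasible over the integers. Each constraint and what it forces:

  - 3x - y = -14: is a linear equation tying the variables together
  - y = 4 OR x = 2: forces a choice: either y = 4 or x = 2
  - y² < 9: restricts y to |y| ≤ 2

Split on the disjunction (y = 4 OR x = 2):
  • If y = 4: this contradicts y² < 9, which requires |y| ≤ 2.
  • If x = 2: the equation forces y = 20, but y² < 9 requires |y| ≤ 2.
Both branches are infeasible, so the system has no integer solution.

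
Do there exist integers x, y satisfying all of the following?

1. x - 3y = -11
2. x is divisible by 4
Yes

Take x = -8, y = 1. Substituting into each constraint:
  (1) (-8) - 3(1) = -11 ✓
  (2) -8 = 4 × -2, remainder 0 ✓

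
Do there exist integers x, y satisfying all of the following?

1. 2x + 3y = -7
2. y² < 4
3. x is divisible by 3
No

A contradictory subset is {2x + 3y = -7, x is divisible by 3}. No integer assignment can satisfy these jointly:

  - 2x + 3y = -7: is a linear equation tying the variables together
  - x is divisible by 3: restricts x to multiples of 3

Modular obstruction: writing x = 3x', every remaining term of the linear equation is divisible by 3, so the left side is ≡ 0 (mod 3); but the right side -7 ≡ 2 (mod 3). No integers can satisfy it.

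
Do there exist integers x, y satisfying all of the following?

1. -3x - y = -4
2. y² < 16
Yes

Take x = 1, y = 1. Substituting into each constraint:
  (1) -3(1) + (-1) = -4 ✓
  (2) y² = (1)² = 1, and 1 < 16 ✓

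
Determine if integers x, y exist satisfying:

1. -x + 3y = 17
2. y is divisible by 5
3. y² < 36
Yes

Take x = -17, y = 0. Substituting into each constraint:
  (1) 17 + 3(0) = 17 ✓
  (2) 0 = 5 × 0, remainder 0 ✓
  (3) y² = (0)² = 0, and 0 < 36 ✓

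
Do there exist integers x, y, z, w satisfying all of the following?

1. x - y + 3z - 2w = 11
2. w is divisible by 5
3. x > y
Yes

Take x = 0, y = -2, z = 3, w = 0. Substituting into each constraint:
  (1) 0 + 2 + 3(3) - 2(0) = 11 ✓
  (2) 0 = 5 × 0, remainder 0 ✓
  (3) 0 > -2 ✓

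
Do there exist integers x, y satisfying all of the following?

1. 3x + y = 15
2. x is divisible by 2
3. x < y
Yes

Take x = 0, y = 15. Substituting into each constraint:
  (1) 3(0) + 15 = 15 ✓
  (2) 0 = 2 × 0, remainder 0 ✓
  (3) 0 < 15 ✓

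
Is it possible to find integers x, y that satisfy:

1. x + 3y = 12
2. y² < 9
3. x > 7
Yes

Take x = 12, y = 0. Substituting into each constraint:
  (1) 12 + 3(0) = 12 ✓
  (2) y² = (0)² = 0, and 0 < 9 ✓
  (3) 12 > 7 ✓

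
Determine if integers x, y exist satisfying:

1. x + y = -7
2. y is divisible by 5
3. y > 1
Yes

Take x = -12, y = 5. Substituting into each constraint:
  (1) (-12) + 5 = -7 ✓
  (2) 5 = 5 × 1, remainder 0 ✓
  (3) 5 > 1 ✓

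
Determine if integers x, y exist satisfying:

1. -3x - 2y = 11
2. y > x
Yes

Take x = -3, y = -1. Substituting into each constraint:
  (1) -3(-3) - 2(-1) = 11 ✓
  (2) -1 > -3 ✓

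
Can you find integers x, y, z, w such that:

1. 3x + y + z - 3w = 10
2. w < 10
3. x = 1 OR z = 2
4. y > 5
Yes

Take x = 0, y = 8, z = 2, w = 0. Substituting into each constraint:
  (1) 3(0) + 8 + 2 - 3(0) = 10 ✓
  (2) 0 < 10 ✓
  (3) z = 2, target 2 ✓ (second branch holds)
  (4) 8 > 5 ✓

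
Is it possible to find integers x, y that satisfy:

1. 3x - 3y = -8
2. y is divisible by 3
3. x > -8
No

Even the single constraint (3x - 3y = -8) is infeasible over the integers.

  - 3x - 3y = -8: every term on the left is divisible by 3, so the LHS ≡ 0 (mod 3), but the RHS -8 is not — no integer solution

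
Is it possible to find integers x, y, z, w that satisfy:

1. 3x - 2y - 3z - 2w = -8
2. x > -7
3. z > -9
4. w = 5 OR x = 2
Yes

Take x = 0, y = -1, z = 0, w = 5. Substituting into each constraint:
  (1) 3(0) - 2(-1) - 3(0) - 2(5) = -8 ✓
  (2) 0 > -7 ✓
  (3) 0 > -9 ✓
  (4) w = 5, target 5 ✓ (first branch holds)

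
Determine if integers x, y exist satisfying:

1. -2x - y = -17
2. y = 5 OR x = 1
Yes

Take x = 1, y = 15. Substituting into each constraint:
  (1) -2(1) + (-15) = -17 ✓
  (2) x = 1, target 1 ✓ (second branch holds)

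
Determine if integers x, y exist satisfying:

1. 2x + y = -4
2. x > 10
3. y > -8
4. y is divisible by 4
No

A contradictory subset is {2x + y = -4, x > 10, y > -8}. No integer assignment can satisfy these jointly:

  - 2x + y = -4: is a linear equation tying the variables together
  - x > 10: bounds one variable relative to a constant
  - y > -8: bounds one variable relative to a constant

Range argument: with x ∈ [11, ∞], y ∈ [-7, ∞], the left side of the equation is at least 15, but the right side is -4 < 15. No integer solution exists.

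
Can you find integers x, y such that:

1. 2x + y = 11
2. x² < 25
Yes

Take x = 0, y = 11. Substituting into each constraint:
  (1) 2(0) + 11 = 11 ✓
  (2) x² = (0)² = 0, and 0 < 25 ✓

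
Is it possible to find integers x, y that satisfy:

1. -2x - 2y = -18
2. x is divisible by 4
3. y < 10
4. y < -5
Yes

Take x = 16, y = -7. Substituting into each constraint:
  (1) -2(16) - 2(-7) = -18 ✓
  (2) 16 = 4 × 4, remainder 0 ✓
  (3) -7 < 10 ✓
  (4) -7 < -5 ✓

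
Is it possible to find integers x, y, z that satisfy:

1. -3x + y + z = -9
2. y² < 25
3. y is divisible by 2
Yes

Take x = 0, y = 0, z = -9. Substituting into each constraint:
  (1) -3(0) + 0 + (-9) = -9 ✓
  (2) y² = (0)² = 0, and 0 < 25 ✓
  (3) 0 = 2 × 0, remainder 0 ✓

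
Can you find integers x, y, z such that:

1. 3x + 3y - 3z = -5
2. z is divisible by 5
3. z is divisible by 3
No

Even the single constraint (3x + 3y - 3z = -5) is infeasible over the integers.

  - 3x + 3y - 3z = -5: every term on the left is divisible by 3, so the LHS ≡ 0 (mod 3), but the RHS -5 is not — no integer solution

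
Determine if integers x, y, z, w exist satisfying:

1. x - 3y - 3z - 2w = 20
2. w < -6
Yes

Take x = 0, y = -2, z = 0, w = -7. Substituting into each constraint:
  (1) 0 - 3(-2) - 3(0) - 2(-7) = 20 ✓
  (2) -7 < -6 ✓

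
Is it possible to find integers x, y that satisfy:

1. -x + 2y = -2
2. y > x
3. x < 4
Yes

Take x = -4, y = -3. Substituting into each constraint:
  (1) 4 + 2(-3) = -2 ✓
  (2) -3 > -4 ✓
  (3) -4 < 4 ✓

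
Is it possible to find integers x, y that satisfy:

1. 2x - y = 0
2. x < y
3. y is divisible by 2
Yes

Take x = 1, y = 2. Substituting into each constraint:
  (1) 2(1) + (-2) = 0 ✓
  (2) 1 < 2 ✓
  (3) 2 = 2 × 1, remainder 0 ✓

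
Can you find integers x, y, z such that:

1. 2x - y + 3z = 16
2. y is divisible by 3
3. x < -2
Yes

Take x = -4, y = 0, z = 8. Substituting into each constraint:
  (1) 2(-4) + 0 + 3(8) = 16 ✓
  (2) 0 = 3 × 0, remainder 0 ✓
  (3) -4 < -2 ✓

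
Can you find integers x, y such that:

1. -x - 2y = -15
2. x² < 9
Yes

Take x = -1, y = 8. Substituting into each constraint:
  (1) 1 - 2(8) = -15 ✓
  (2) x² = (-1)² = 1, and 1 < 9 ✓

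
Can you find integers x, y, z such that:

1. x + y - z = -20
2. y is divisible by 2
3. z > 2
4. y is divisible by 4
Yes

Take x = 0, y = 0, z = 20. Substituting into each constraint:
  (1) 0 + 0 + (-20) = -20 ✓
  (2) 0 = 2 × 0, remainder 0 ✓
  (3) 20 > 2 ✓
  (4) 0 = 4 × 0, remainder 0 ✓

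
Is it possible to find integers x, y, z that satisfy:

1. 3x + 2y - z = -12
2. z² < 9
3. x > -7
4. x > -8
Yes

Take x = -4, y = 0, z = 0. Substituting into each constraint:
  (1) 3(-4) + 2(0) + 0 = -12 ✓
  (2) z² = (0)² = 0, and 0 < 9 ✓
  (3) -4 > -7 ✓
  (4) -4 > -8 ✓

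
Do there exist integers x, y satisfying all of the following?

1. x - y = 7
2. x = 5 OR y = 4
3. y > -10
Yes

Take x = 11, y = 4. Substituting into each constraint:
  (1) 11 + (-4) = 7 ✓
  (2) y = 4, target 4 ✓ (second branch holds)
  (3) 4 > -10 ✓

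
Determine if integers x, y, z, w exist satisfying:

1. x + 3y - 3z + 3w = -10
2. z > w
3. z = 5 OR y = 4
Yes

Take x = -7, y = 0, z = 5, w = 4. Substituting into each constraint:
  (1) (-7) + 3(0) - 3(5) + 3(4) = -10 ✓
  (2) 5 > 4 ✓
  (3) z = 5, target 5 ✓ (first branch holds)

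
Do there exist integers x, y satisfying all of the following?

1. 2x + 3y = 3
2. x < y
Yes

Take x = 0, y = 1. Substituting into each constraint:
  (1) 2(0) + 3(1) = 3 ✓
  (2) 0 < 1 ✓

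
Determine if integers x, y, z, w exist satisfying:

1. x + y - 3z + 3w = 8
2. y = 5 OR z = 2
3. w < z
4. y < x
Yes

Take x = 6, y = 5, z = 1, w = 0. Substituting into each constraint:
  (1) 6 + 5 - 3(1) + 3(0) = 8 ✓
  (2) y = 5, target 5 ✓ (first branch holds)
  (3) 0 < 1 ✓
  (4) 5 < 6 ✓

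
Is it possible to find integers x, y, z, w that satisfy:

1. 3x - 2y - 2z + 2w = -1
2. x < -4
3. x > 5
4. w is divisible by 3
No

A contradictory subset is {x < -4, x > 5}. No integer assignment can satisfy these jointly:

  - x < -4: bounds one variable relative to a constant
  - x > 5: bounds one variable relative to a constant

Direct contradiction: the bounds on x require x ≥ 6 and x ≤ -5 simultaneously, which is empty.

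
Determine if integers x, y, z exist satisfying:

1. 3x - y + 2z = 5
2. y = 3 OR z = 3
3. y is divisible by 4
Yes

Take x = 1, y = 4, z = 3. Substituting into each constraint:
  (1) 3(1) + (-4) + 2(3) = 5 ✓
  (2) z = 3, target 3 ✓ (second branch holds)
  (3) 4 = 4 × 1, remainder 0 ✓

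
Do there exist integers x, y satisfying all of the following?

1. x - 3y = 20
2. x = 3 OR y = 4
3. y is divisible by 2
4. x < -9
No

A contradictory subset is {x - 3y = 20, x = 3 OR y = 4, x < -9}. No integer assignment can satisfy these jointly:

  - x - 3y = 20: is a linear equation tying the variables together
  - x = 3 OR y = 4: forces a choice: either x = 3 or y = 4
  - x < -9: bounds one variable relative to a constant

Split on the disjunction (x = 3 OR y = 4):
  • If x = 3: this contradicts the bound x ≤ -10.
  • If y = 4: the equation forces x = 32, which contradicts the bound x ≤ -10.
Both branches are infeasible, so the system has no integer solution.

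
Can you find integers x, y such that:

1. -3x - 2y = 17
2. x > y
Yes

Take x = 1, y = -10. Substituting into each constraint:
  (1) -3(1) - 2(-10) = 17 ✓
  (2) 1 > -10 ✓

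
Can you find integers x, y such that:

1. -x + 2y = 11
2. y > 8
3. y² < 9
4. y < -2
No

A contradictory subset is {y > 8, y < -2}. No integer assignment can satisfy these jointly:

  - y > 8: bounds one variable relative to a constant
  - y < -2: bounds one variable relative to a constant

Direct contradiction: the bounds on y require y ≥ 9 and y ≤ -3 simultaneously, which is empty.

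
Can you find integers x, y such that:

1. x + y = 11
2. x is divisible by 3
Yes

Take x = 0, y = 11. Substituting into each constraint:
  (1) 0 + 11 = 11 ✓
  (2) 0 = 3 × 0, remainder 0 ✓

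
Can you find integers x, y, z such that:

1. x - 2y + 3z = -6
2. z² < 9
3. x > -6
Yes

Take x = 0, y = 3, z = 0. Substituting into each constraint:
  (1) 0 - 2(3) + 3(0) = -6 ✓
  (2) z² = (0)² = 0, and 0 < 9 ✓
  (3) 0 > -6 ✓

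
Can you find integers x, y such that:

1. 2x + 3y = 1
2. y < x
Yes

Take x = 2, y = -1. Substituting into each constraint:
  (1) 2(2) + 3(-1) = 1 ✓
  (2) -1 < 2 ✓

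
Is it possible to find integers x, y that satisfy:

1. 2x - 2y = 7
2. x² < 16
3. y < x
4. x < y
No

Even the single constraint (2x - 2y = 7) is infeasible over the integers.

  - 2x - 2y = 7: every term on the left is divisible by 2, so the LHS ≡ 0 (mod 2), but the RHS 7 is not — no integer solution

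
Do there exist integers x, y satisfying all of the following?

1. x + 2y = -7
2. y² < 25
Yes

Take x = -7, y = 0. Substituting into each constraint:
  (1) (-7) + 2(0) = -7 ✓
  (2) y² = (0)² = 0, and 0 < 25 ✓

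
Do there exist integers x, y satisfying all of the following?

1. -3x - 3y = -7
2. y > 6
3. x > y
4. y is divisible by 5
No

Even the single constraint (-3x - 3y = -7) is infeasible over the integers.

  - -3x - 3y = -7: every term on the left is divisible by 3, so the LHS ≡ 0 (mod 3), but the RHS -7 is not — no integer solution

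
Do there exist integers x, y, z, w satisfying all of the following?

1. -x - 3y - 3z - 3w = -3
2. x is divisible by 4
Yes

Take x = 0, y = 0, z = 1, w = 0. Substituting into each constraint:
  (1) 0 - 3(0) - 3(1) - 3(0) = -3 ✓
  (2) 0 = 4 × 0, remainder 0 ✓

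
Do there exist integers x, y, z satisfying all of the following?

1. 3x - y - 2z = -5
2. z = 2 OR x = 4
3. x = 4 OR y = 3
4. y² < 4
Yes

Take x = 4, y = 1, z = 8. Substituting into each constraint:
  (1) 3(4) + (-1) - 2(8) = -5 ✓
  (2) x = 4, target 4 ✓ (second branch holds)
  (3) x = 4, target 4 ✓ (first branch holds)
  (4) y² = (1)² = 1, and 1 < 4 ✓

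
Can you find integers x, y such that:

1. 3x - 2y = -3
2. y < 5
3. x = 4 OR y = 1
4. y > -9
No

A contradictory subset is {3x - 2y = -3, y < 5, x = 4 OR y = 1}. No integer assignment can satisfy these jointly:

  - 3x - 2y = -3: is a linear equation tying the variables together
  - y < 5: bounds one variable relative to a constant
  - x = 4 OR y = 1: forces a choice: either x = 4 or y = 1

Split on the disjunction (x = 4 OR y = 1):
  • If x = 4: with x = 4, every remaining term of the linear equation is divisible by 2, so the left side is ≡ 0 (mod 2); but the right side -15 ≡ 1 (mod 2). No integers can satisfy it.
  • If y = 1: with y = 1, every remaining term of the linear equation is divisible by 3, so the left side is ≡ 0 (mod 3); but the right side -1 ≡ 2 (mod 3). No integers can satisfy it.
Both branches are infeasible, so the system has no integer solution.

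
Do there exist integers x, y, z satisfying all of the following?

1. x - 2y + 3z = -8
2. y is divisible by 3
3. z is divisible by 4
Yes

Take x = -8, y = 0, z = 0. Substituting into each constraint:
  (1) (-8) - 2(0) + 3(0) = -8 ✓
  (2) 0 = 3 × 0, remainder 0 ✓
  (3) 0 = 4 × 0, remainder 0 ✓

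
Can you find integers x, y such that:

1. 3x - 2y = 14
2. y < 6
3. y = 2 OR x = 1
Yes

Take x = 6, y = 2. Substituting into each constraint:
  (1) 3(6) - 2(2) = 14 ✓
  (2) 2 < 6 ✓
  (3) y = 2, target 2 ✓ (first branch holds)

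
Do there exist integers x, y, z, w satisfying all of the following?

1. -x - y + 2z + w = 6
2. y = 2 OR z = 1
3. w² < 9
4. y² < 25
Yes

Take x = -4, y = 0, z = 1, w = 0. Substituting into each constraint:
  (1) 4 + 0 + 2(1) + 0 = 6 ✓
  (2) z = 1, target 1 ✓ (second branch holds)
  (3) w² = (0)² = 0, and 0 < 9 ✓
  (4) y² = (0)² = 0, and 0 < 25 ✓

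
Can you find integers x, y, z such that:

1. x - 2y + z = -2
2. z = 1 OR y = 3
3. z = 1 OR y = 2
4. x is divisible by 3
Yes

Take x = -3, y = 0, z = 1. Substituting into each constraint:
  (1) (-3) - 2(0) + 1 = -2 ✓
  (2) z = 1, target 1 ✓ (first branch holds)
  (3) z = 1, target 1 ✓ (first branch holds)
  (4) -3 = 3 × -1, remainder 0 ✓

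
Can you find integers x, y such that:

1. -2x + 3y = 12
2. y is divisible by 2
Yes

Take x = -6, y = 0. Substituting into each constraint:
  (1) -2(-6) + 3(0) = 12 ✓
  (2) 0 = 2 × 0, remainder 0 ✓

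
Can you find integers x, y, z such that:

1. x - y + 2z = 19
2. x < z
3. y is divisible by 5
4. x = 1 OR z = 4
Yes

Take x = 1, y = -10, z = 4. Substituting into each constraint:
  (1) 1 + 10 + 2(4) = 19 ✓
  (2) 1 < 4 ✓
  (3) -10 = 5 × -2, remainder 0 ✓
  (4) x = 1, target 1 ✓ (first branch holds)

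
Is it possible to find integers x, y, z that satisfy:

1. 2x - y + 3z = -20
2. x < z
Yes

Take x = 0, y = 23, z = 1. Substituting into each constraint:
  (1) 2(0) + (-23) + 3(1) = -20 ✓
  (2) 0 < 1 ✓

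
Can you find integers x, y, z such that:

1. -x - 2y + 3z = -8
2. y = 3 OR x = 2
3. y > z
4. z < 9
Yes

Take x = -1, y = 3, z = -1. Substituting into each constraint:
  (1) 1 - 2(3) + 3(-1) = -8 ✓
  (2) y = 3, target 3 ✓ (first branch holds)
  (3) 3 > -1 ✓
  (4) -1 < 9 ✓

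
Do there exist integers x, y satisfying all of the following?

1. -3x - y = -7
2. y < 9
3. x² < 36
Yes

Take x = 0, y = 7. Substituting into each constraint:
  (1) -3(0) + (-7) = -7 ✓
  (2) 7 < 9 ✓
  (3) x² = (0)² = 0, and 0 < 36 ✓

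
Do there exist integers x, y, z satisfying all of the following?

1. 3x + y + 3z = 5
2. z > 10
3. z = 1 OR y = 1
No

The full constraint system is jointly infeasible over the integers. Each constraint and what it forces:

  - 3x + y + 3z = 5: is a linear equation tying the variables together
  - z > 10: bounds one variable relative to a constant
  - z = 1 OR y = 1: forces a choice: either z = 1 or y = 1

Split on the disjunction (z = 1 OR y = 1):
  • If z = 1: this contradicts the bound z ≥ 11.
  • If y = 1: with y = 1, every remaining term of the linear equation is divisible by 3, so the left side is ≡ 0 (mod 3); but the right side 4 ≡ 1 (mod 3). No integers can satisfy it.
Both branches are infeasible, so the system has no integer solution.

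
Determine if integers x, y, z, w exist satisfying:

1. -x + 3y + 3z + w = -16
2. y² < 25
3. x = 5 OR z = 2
Yes

Take x = 5, y = 0, z = 0, w = -11. Substituting into each constraint:
  (1) (-5) + 3(0) + 3(0) + (-11) = -16 ✓
  (2) y² = (0)² = 0, and 0 < 25 ✓
  (3) x = 5, target 5 ✓ (first branch holds)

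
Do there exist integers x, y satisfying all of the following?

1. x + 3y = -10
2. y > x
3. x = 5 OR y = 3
Yes

Take x = -19, y = 3. Substituting into each constraint:
  (1) (-19) + 3(3) = -10 ✓
  (2) 3 > -19 ✓
  (3) y = 3, target 3 ✓ (second branch holds)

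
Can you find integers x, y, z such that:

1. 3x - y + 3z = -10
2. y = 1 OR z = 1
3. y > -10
Yes

Take x = -5, y = -2, z = 1. Substituting into each constraint:
  (1) 3(-5) + 2 + 3(1) = -10 ✓
  (2) z = 1, target 1 ✓ (second branch holds)
  (3) -2 > -10 ✓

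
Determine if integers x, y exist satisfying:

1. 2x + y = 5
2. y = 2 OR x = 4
Yes

Take x = 4, y = -3. Substituting into each constraint:
  (1) 2(4) + (-3) = 5 ✓
  (2) x = 4, target 4 ✓ (second branch holds)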